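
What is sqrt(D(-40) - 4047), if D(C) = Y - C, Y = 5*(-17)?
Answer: 2*I*sqrt(1023) ≈ 63.969*I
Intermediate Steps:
Y = -85
D(C) = -85 - C
sqrt(D(-40) - 4047) = sqrt((-85 - 1*(-40)) - 4047) = sqrt((-85 + 40) - 4047) = sqrt(-45 - 4047) = sqrt(-4092) = 2*I*sqrt(1023)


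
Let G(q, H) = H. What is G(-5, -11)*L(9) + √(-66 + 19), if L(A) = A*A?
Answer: -891 + I*√47 ≈ -891.0 + 6.8557*I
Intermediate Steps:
L(A) = A²
G(-5, -11)*L(9) + √(-66 + 19) = -11*9² + √(-66 + 19) = -11*81 + √(-47) = -891 + I*√47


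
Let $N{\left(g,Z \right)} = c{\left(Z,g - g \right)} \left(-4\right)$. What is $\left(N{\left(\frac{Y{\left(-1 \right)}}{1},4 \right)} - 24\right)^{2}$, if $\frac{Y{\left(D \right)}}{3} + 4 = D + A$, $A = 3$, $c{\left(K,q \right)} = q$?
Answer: $576$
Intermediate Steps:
$Y{\left(D \right)} = -3 + 3 D$ ($Y{\left(D \right)} = -12 + 3 \left(D + 3\right) = -12 + 3 \left(3 + D\right) = -12 + \left(9 + 3 D\right) = -3 + 3 D$)
$N{\left(g,Z \right)} = 0$ ($N{\left(g,Z \right)} = \left(g - g\right) \left(-4\right) = 0 \left(-4\right) = 0$)
$\left(N{\left(\frac{Y{\left(-1 \right)}}{1},4 \right)} - 24\right)^{2} = \left(0 - 24\right)^{2} = \left(-24\right)^{2} = 576$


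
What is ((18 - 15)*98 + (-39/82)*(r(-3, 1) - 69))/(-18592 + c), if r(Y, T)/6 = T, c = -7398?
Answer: -231/18532 ≈ -0.012465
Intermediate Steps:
r(Y, T) = 6*T
((18 - 15)*98 + (-39/82)*(r(-3, 1) - 69))/(-18592 + c) = ((18 - 15)*98 + (-39/82)*(6*1 - 69))/(-18592 - 7398) = (3*98 + (-39*1/82)*(6 - 69))/(-25990) = (294 - 39/82*(-63))*(-1/25990) = (294 + 2457/82)*(-1/25990) = (26565/82)*(-1/25990) = -231/18532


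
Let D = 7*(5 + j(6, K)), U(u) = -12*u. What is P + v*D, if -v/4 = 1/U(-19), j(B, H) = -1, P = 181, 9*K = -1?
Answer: 10289/57 ≈ 180.51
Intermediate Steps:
K = -⅑ (K = (⅑)*(-1) = -⅑ ≈ -0.11111)
v = -1/57 (v = -4/((-12*(-19))) = -4/228 = -4*1/228 = -1/57 ≈ -0.017544)
D = 28 (D = 7*(5 - 1) = 7*4 = 28)
P + v*D = 181 - 1/57*28 = 181 - 28/57 = 10289/57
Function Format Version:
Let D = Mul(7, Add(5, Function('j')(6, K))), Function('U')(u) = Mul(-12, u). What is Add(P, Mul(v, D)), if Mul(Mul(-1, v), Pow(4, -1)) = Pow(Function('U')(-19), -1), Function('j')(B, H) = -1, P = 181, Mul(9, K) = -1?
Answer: Rational(10289, 57) ≈ 180.51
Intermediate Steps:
K = Rational(-1, 9) (K = Mul(Rational(1, 9), -1) = Rational(-1, 9) ≈ -0.11111)
v = Rational(-1, 57) (v = Mul(-4, Pow(Mul(-12, -19), -1)) = Mul(-4, Pow(228, -1)) = Mul(-4, Rational(1, 228)) = Rational(-1, 57) ≈ -0.017544)
D = 28 (D = Mul(7, Add(5, -1)) = Mul(7, 4) = 28)
Add(P, Mul(v, D)) = Add(181, Mul(Rational(-1, 57), 28)) = Add(181, Rational(-28, 57)) = Rational(10289, 57)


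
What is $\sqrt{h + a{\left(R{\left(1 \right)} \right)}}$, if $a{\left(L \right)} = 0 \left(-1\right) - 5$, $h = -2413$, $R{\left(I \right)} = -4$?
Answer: $i \sqrt{2418} \approx 49.173 i$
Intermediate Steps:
$a{\left(L \right)} = -5$ ($a{\left(L \right)} = 0 - 5 = -5$)
$\sqrt{h + a{\left(R{\left(1 \right)} \right)}} = \sqrt{-2413 - 5} = \sqrt{-2418} = i \sqrt{2418}$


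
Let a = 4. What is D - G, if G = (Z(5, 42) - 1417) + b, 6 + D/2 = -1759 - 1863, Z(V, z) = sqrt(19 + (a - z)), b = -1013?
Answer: -4826 - I*sqrt(19) ≈ -4826.0 - 4.3589*I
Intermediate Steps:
Z(V, z) = sqrt(23 - z) (Z(V, z) = sqrt(19 + (4 - z)) = sqrt(23 - z))
D = -7256 (D = -12 + 2*(-1759 - 1863) = -12 + 2*(-3622) = -12 - 7244 = -7256)
G = -2430 + I*sqrt(19) (G = (sqrt(23 - 1*42) - 1417) - 1013 = (sqrt(23 - 42) - 1417) - 1013 = (sqrt(-19) - 1417) - 1013 = (I*sqrt(19) - 1417) - 1013 = (-1417 + I*sqrt(19)) - 1013 = -2430 + I*sqrt(19) ≈ -2430.0 + 4.3589*I)
D - G = -7256 - (-2430 + I*sqrt(19)) = -7256 + (2430 - I*sqrt(19)) = -4826 - I*sqrt(19)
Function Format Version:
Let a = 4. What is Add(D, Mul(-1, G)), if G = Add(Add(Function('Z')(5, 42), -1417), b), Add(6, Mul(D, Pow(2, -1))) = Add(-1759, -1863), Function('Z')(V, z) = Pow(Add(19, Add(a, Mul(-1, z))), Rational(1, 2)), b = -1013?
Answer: Add(-4826, Mul(-1, I, Pow(19, Rational(1, 2)))) ≈ Add(-4826.0, Mul(-4.3589, I))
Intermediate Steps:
Function('Z')(V, z) = Pow(Add(23, Mul(-1, z)), Rational(1, 2)) (Function('Z')(V, z) = Pow(Add(19, Add(4, Mul(-1, z))), Rational(1, 2)) = Pow(Add(23, Mul(-1, z)), Rational(1, 2)))
D = -7256 (D = Add(-12, Mul(2, Add(-1759, -1863))) = Add(-12, Mul(2, -3622)) = Add(-12, -7244) = -7256)
G = Add(-2430, Mul(I, Pow(19, Rational(1, 2)))) (G = Add(Add(Pow(Add(23, Mul(-1, 42)), Rational(1, 2)), -1417), -1013) = Add(Add(Pow(Add(23, -42), Rational(1, 2)), -1417), -1013) = Add(Add(Pow(-19, Rational(1, 2)), -1417), -1013) = Add(Add(Mul(I, Pow(19, Rational(1, 2))), -1417), -1013) = Add(Add(-1417, Mul(I, Pow(19, Rational(1, 2)))), -1013) = Add(-2430, Mul(I, Pow(19, Rational(1, 2)))) ≈ Add(-2430.0, Mul(4.3589, I)))
Add(D, Mul(-1, G)) = Add(-7256, Mul(-1, Add(-2430, Mul(I, Pow(19, Rational(1, 2)))))) = Add(-7256, Add(2430, Mul(-1, I, Pow(19, Rational(1, 2))))) = Add(-4826, Mul(-1, I, Pow(19, Rational(1, 2))))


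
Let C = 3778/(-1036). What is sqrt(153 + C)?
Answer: sqrt(40075070)/518 ≈ 12.221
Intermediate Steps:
C = -1889/518 (C = 3778*(-1/1036) = -1889/518 ≈ -3.6467)
sqrt(153 + C) = sqrt(153 - 1889/518) = sqrt(77365/518) = sqrt(40075070)/518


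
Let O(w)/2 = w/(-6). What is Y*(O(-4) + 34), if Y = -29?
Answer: -3074/3 ≈ -1024.7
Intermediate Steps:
O(w) = -w/3 (O(w) = 2*(w/(-6)) = 2*(w*(-⅙)) = 2*(-w/6) = -w/3)
Y*(O(-4) + 34) = -29*(-⅓*(-4) + 34) = -29*(4/3 + 34) = -29*106/3 = -3074/3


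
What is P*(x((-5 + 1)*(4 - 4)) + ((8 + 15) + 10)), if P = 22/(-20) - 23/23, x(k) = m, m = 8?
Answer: -861/10 ≈ -86.100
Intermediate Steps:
x(k) = 8
P = -21/10 (P = 22*(-1/20) - 23*1/23 = -11/10 - 1 = -21/10 ≈ -2.1000)
P*(x((-5 + 1)*(4 - 4)) + ((8 + 15) + 10)) = -21*(8 + ((8 + 15) + 10))/10 = -21*(8 + (23 + 10))/10 = -21*(8 + 33)/10 = -21/10*41 = -861/10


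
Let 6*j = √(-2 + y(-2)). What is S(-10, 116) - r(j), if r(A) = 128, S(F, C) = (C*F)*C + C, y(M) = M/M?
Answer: -134572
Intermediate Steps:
y(M) = 1
S(F, C) = C + F*C² (S(F, C) = F*C² + C = C + F*C²)
j = I/6 (j = √(-2 + 1)/6 = √(-1)/6 = I/6 ≈ 0.16667*I)
S(-10, 116) - r(j) = 116*(1 + 116*(-10)) - 1*128 = 116*(1 - 1160) - 128 = 116*(-1159) - 128 = -134444 - 128 = -134572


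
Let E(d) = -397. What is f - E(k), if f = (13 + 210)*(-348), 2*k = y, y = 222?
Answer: -77207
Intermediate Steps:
k = 111 (k = (½)*222 = 111)
f = -77604 (f = 223*(-348) = -77604)
f - E(k) = -77604 - 1*(-397) = -77604 + 397 = -77207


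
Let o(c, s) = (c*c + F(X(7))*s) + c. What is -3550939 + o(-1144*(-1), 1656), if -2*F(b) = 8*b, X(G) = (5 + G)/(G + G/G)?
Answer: -2250995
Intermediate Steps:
X(G) = (5 + G)/(1 + G) (X(G) = (5 + G)/(G + 1) = (5 + G)/(1 + G))
F(b) = -4*b
o(c, s) = c + c² - 6*s (o(c, s) = (c*c + (-4*(5 + 7)/(1 + 7))*s) + c = (c² + (-4*12/8)*s) + c = (c² + (-12/2)*s) + c = (c² + (-4*3/2)*s) + c = (c² - 6*s) + c = c + c² - 6*s)
-3550939 + o(-1144*(-1), 1656) = -3550939 + (-1144*(-1) + (-1144*(-1))² - 6*1656) = -3550939 + (1144 + 1144² - 9936) = -3550939 + (1144 + 1308736 - 9936) = -3550939 + 1299944 = -2250995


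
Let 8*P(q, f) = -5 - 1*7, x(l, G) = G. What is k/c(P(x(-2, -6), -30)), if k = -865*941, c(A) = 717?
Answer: -813965/717 ≈ -1135.2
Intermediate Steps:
P(q, f) = -3/2 (P(q, f) = (-5 - 1*7)/8 = (-5 - 7)/8 = (⅛)*(-12) = -3/2)
k = -813965
k/c(P(x(-2, -6), -30)) = -813965/717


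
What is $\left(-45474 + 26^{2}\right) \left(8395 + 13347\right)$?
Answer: $-973998116$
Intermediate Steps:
$\left(-45474 + 26^{2}\right) \left(8395 + 13347\right) = \left(-45474 + 676\right) 21742 = \left(-44798\right) 21742 = -973998116$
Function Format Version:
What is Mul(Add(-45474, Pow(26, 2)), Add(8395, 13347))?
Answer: -973998116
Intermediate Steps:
Mul(Add(-45474, Pow(26, 2)), Add(8395, 13347)) = Mul(Add(-45474, 676), 21742) = Mul(-44798, 21742) = -973998116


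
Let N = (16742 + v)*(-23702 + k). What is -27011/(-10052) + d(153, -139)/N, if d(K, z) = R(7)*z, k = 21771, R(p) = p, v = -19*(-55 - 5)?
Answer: 466351723079/173548493692 ≈ 2.6872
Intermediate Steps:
v = 1140 (v = -19*(-60) = 1140)
d(K, z) = 7*z
N = -34530142 (N = (16742 + 1140)*(-23702 + 21771) = 17882*(-1931) = -34530142)
-27011/(-10052) + d(153, -139)/N = -27011/(-10052) + (7*(-139))/(-34530142) = -27011*(-1/10052) - 973*(-1/34530142) = 27011/10052 + 973/34530142 = 466351723079/173548493692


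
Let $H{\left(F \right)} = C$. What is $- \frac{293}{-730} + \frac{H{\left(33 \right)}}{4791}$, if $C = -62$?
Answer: $\frac{1358503}{3497430} \approx 0.38843$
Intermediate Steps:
$H{\left(F \right)} = -62$
$- \frac{293}{-730} + \frac{H{\left(33 \right)}}{4791} = - \frac{293}{-730} - \frac{62}{4791} = \left(-293\right) \left(- \frac{1}{730}\right) - \frac{62}{4791} = \frac{293}{730} - \frac{62}{4791} = \frac{1358503}{3497430}$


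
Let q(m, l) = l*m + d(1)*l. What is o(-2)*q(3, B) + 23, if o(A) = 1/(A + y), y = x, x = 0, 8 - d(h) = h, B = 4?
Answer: 3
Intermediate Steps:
d(h) = 8 - h
y = 0
o(A) = 1/A (o(A) = 1/(A + 0) = 1/A)
q(m, l) = 7*l + l*m (q(m, l) = l*m + (8 - 1*1)*l = l*m + (8 - 1)*l = l*m + 7*l = 7*l + l*m)
o(-2)*q(3, B) + 23 = (4*(7 + 3))/(-2) + 23 = -2*10 + 23 = -1/2*40 + 23 = -20 + 23 = 3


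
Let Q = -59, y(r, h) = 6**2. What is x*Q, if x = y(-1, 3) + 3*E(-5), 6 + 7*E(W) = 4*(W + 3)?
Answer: -1770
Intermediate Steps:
E(W) = 6/7 + 4*W/7 (E(W) = -6/7 + (4*(W + 3))/7 = -6/7 + (4*(3 + W))/7 = -6/7 + (12 + 4*W)/7 = -6/7 + (12/7 + 4*W/7) = 6/7 + 4*W/7)
y(r, h) = 36
x = 30 (x = 36 + 3*(6/7 + (4/7)*(-5)) = 36 + 3*(6/7 - 20/7) = 36 + 3*(-2) = 36 - 6 = 30)
x*Q = 30*(-59) = -1770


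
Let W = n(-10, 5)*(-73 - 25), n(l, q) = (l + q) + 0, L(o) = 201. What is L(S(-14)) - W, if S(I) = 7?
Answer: -289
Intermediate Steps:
n(l, q) = l + q
W = 490 (W = (-10 + 5)*(-73 - 25) = -5*(-98) = 490)
L(S(-14)) - W = 201 - 1*490 = 201 - 490 = -289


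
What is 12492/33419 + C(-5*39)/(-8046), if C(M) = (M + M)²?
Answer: -276806626/14938293 ≈ -18.530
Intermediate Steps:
C(M) = 4*M² (C(M) = (2*M)² = 4*M²)
12492/33419 + C(-5*39)/(-8046) = 12492/33419 + (4*(-5*39)²)/(-8046) = 12492*(1/33419) + (4*(-195)²)*(-1/8046) = 12492/33419 + (4*38025)*(-1/8046) = 12492/33419 + 152100*(-1/8046) = 12492/33419 - 8450/447 = -276806626/14938293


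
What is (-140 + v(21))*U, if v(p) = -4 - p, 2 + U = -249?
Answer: 41415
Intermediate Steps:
U = -251 (U = -2 - 249 = -251)
(-140 + v(21))*U = (-140 + (-4 - 1*21))*(-251) = (-140 + (-4 - 21))*(-251) = (-140 - 25)*(-251) = -165*(-251) = 41415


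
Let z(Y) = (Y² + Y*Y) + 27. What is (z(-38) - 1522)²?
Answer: 1940449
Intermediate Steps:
z(Y) = 27 + 2*Y² (z(Y) = (Y² + Y²) + 27 = 2*Y² + 27 = 27 + 2*Y²)
(z(-38) - 1522)² = ((27 + 2*(-38)²) - 1522)² = ((27 + 2*1444) - 1522)² = ((27 + 2888) - 1522)² = (2915 - 1522)² = 1393² = 1940449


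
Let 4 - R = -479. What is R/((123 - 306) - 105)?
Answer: -161/96 ≈ -1.6771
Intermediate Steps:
R = 483 (R = 4 - 1*(-479) = 4 + 479 = 483)
R/((123 - 306) - 105) = 483/((123 - 306) - 105) = 483/(-183 - 105) = 483/(-288) = 483*(-1/288) = -161/96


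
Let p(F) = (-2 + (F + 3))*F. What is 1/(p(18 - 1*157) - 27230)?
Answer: -1/8048 ≈ -0.00012425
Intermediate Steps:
p(F) = F*(1 + F) (p(F) = (-2 + (3 + F))*F = (1 + F)*F = F*(1 + F))
1/(p(18 - 1*157) - 27230) = 1/((18 - 1*157)*(1 + (18 - 1*157)) - 27230) = 1/((18 - 157)*(1 + (18 - 157)) - 27230) = 1/(-139*(1 - 139) - 27230) = 1/(-139*(-138) - 27230) = 1/(19182 - 27230) = 1/(-8048) = -1/8048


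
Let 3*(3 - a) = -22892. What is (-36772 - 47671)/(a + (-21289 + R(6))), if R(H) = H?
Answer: 253329/40948 ≈ 6.1866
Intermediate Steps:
a = 22901/3 (a = 3 - ⅓*(-22892) = 3 + 22892/3 = 22901/3 ≈ 7633.7)
(-36772 - 47671)/(a + (-21289 + R(6))) = (-36772 - 47671)/(22901/3 + (-21289 + 6)) = -84443/(22901/3 - 21283) = -84443/(-40948/3) = -84443*(-3/40948) = 253329/40948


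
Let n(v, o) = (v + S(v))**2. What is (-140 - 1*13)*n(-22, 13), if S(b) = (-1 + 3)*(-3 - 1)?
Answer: -137700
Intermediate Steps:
S(b) = -8 (S(b) = 2*(-4) = -8)
n(v, o) = (-8 + v)**2 (n(v, o) = (v - 8)**2 = (-8 + v)**2)
(-140 - 1*13)*n(-22, 13) = (-140 - 1*13)*(-8 - 22)**2 = (-140 - 13)*(-30)**2 = -153*900 = -137700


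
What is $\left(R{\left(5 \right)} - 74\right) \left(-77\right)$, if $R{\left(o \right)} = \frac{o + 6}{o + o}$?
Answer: $\frac{56133}{10} \approx 5613.3$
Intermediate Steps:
$R{\left(o \right)} = \frac{6 + o}{2 o}$
$\left(R{\left(5 \right)} - 74\right) \left(-77\right) = \left(\frac{6 + 5}{2 \cdot 5} - 74\right) \left(-77\right) = \left(\frac{1}{2} \cdot \frac{1}{5} \cdot 11 - 74\right) \left(-77\right) = \left(\frac{11}{10} - 74\right) \left(-77\right) = \left(- \frac{729}{10}\right) \left(-77\right) = \frac{56133}{10}$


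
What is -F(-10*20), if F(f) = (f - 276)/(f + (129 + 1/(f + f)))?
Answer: -190400/28401 ≈ -6.7040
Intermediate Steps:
F(f) = (-276 + f)/(129 + f + 1/(2*f)) (F(f) = (-276 + f)/(f + (129 + 1/(2*f))) = (-276 + f)/(129 + f + 1/(2*f)))
-F(-10*20) = -2*(-10*20)*(-276 - 10*20)/(1 + 2*(-10*20)² + 258*(-10*20)) = -2*(-1*200)*(-276 - 1*200)/(1 + 2*(-1*200)² + 258*(-1*200)) = -2*(-200)*(-276 - 200)/(1 + 2*(-200)² + 258*(-200)) = -2*(-200)*(-476)/(1 + 2*40000 - 51600) = -2*(-200)*(-476)/(1 + 80000 - 51600) = -2*(-200)*(-476)/28401 = -1*190400/28401 = -190400/28401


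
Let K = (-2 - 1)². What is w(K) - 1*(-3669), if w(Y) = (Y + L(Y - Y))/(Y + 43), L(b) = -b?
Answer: 190797/52 ≈ 3669.2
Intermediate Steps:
K = 9 (K = (-3)² = 9)
w(Y) = Y/(43 + Y) (w(Y) = (Y - (Y - Y))/(Y + 43) = (Y - 1*0)/(43 + Y) = (Y + 0)/(43 + Y) = Y/(43 + Y))
w(K) - 1*(-3669) = 9/(43 + 9) - 1*(-3669) = 9/52 + 3669 = 190797/52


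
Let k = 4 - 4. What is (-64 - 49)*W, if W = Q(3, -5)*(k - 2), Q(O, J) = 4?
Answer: 904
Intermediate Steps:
k = 0
W = -8 (W = 4*(0 - 2) = 4*(-2) = -8)
(-64 - 49)*W = (-64 - 49)*(-8) = -113*(-8) = 904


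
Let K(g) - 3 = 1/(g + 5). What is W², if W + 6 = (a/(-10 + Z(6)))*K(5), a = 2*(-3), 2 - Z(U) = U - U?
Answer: 21609/1600 ≈ 13.506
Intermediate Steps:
Z(U) = 2 (Z(U) = 2 - (U - U) = 2 - 1*0 = 2 + 0 = 2)
a = -6
K(g) = 3 + 1/(5 + g) (K(g) = 3 + 1/(g + 5) = 3 + 1/(5 + g))
W = -147/40 (W = -6 + (-6/(-10 + 2))*((16 + 3*5)/(5 + 5)) = -6 + (-6/(-8))*((16 + 15)/10) = -6 + (-6*(-⅛))*((⅒)*31) = -6 + (¾)*(31/10) = -6 + 93/40 = -147/40 ≈ -3.6750)
W² = (-147/40)² = 21609/1600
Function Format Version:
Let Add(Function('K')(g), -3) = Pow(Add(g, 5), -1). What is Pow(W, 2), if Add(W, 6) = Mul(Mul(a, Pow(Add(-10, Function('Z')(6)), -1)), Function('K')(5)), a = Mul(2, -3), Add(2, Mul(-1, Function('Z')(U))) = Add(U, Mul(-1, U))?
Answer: Rational(21609, 1600) ≈ 13.506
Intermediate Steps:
Function('Z')(U) = 2 (Function('Z')(U) = Add(2, Mul(-1, Add(U, Mul(-1, U)))) = Add(2, Mul(-1, 0)) = Add(2, 0) = 2)
a = -6
Function('K')(g) = Add(3, Pow(Add(5, g), -1)) (Function('K')(g) = Add(3, Pow(Add(g, 5), -1)) = Add(3, Pow(Add(5, g), -1)))
W = Rational(-147, 40) (W = Add(-6, Mul(Mul(-6, Pow(Add(-10, 2), -1)), Mul(Pow(Add(5, 5), -1), Add(16, Mul(3, 5))))) = Add(-6, Mul(Mul(-6, Pow(-8, -1)), Mul(Pow(10, -1), Add(16, 15)))) = Add(-6, Mul(Mul(-6, Rational(-1, 8)), Mul(Rational(1, 10), 31))) = Add(-6, Mul(Rational(3, 4), Rational(31, 10))) = Add(-6, Rational(93, 40)) = Rational(-147, 40) ≈ -3.6750)
Pow(W, 2) = Pow(Rational(-147, 40), 2) = Rational(21609, 1600)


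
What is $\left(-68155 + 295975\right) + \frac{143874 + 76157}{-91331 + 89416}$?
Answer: $\frac{436055269}{1915} \approx 2.2771 \cdot 10^{5}$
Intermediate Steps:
$\left(-68155 + 295975\right) + \frac{143874 + 76157}{-91331 + 89416} = 227820 + \frac{220031}{-1915} = 227820 + 220031 \left(- \frac{1}{1915}\right) = 227820 - \frac{220031}{1915} = \frac{436055269}{1915}$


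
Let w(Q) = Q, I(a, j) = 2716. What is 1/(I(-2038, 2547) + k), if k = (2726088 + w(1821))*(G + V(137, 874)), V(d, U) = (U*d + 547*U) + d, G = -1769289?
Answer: -1/3195298013708 ≈ -3.1296e-13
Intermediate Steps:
V(d, U) = d + 547*U + U*d (V(d, U) = (547*U + U*d) + d = d + 547*U + U*d)
k = -3195298016424 (k = (2726088 + 1821)*(-1769289 + (137 + 547*874 + 874*137)) = 2727909*(-1769289 + (137 + 478078 + 119738)) = 2727909*(-1769289 + 597953) = 2727909*(-1171336) = -3195298016424)
1/(I(-2038, 2547) + k) = 1/(2716 - 3195298016424) = 1/(-3195298013708) = -1/3195298013708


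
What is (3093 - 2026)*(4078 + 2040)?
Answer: 6527906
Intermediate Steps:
(3093 - 2026)*(4078 + 2040) = 1067*6118 = 6527906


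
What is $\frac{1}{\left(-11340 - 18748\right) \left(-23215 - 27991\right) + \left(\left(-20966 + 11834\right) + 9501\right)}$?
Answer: $\frac{1}{1540686497} \approx 6.4906 \cdot 10^{-10}$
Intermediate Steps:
$\frac{1}{\left(-11340 - 18748\right) \left(-23215 - 27991\right) + \left(\left(-20966 + 11834\right) + 9501\right)} = \frac{1}{\left(-30088\right) \left(-51206\right) + \left(-9132 + 9501\right)} = \frac{1}{1540686128 + 369} = \frac{1}{1540686497}$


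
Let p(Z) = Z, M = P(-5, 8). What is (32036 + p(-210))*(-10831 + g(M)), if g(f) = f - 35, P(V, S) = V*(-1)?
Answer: -345662186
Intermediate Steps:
P(V, S) = -V
M = 5 (M = -1*(-5) = 5)
g(f) = -35 + f
(32036 + p(-210))*(-10831 + g(M)) = (32036 - 210)*(-10831 + (-35 + 5)) = 31826*(-10831 - 30) = 31826*(-10861) = -345662186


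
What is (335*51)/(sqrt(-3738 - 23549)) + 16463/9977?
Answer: 16463/9977 - 17085*I*sqrt(27287)/27287 ≈ 1.6501 - 103.43*I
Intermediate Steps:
(335*51)/(sqrt(-3738 - 23549)) + 16463/9977 = 17085/(sqrt(-27287)) + 16463*(1/9977) = 17085/((I*sqrt(27287))) + 16463/9977 = 17085*(-I*sqrt(27287)/27287) + 16463/9977 = -17085*I*sqrt(27287)/27287 + 16463/9977 = 16463/9977 - 17085*I*sqrt(27287)/27287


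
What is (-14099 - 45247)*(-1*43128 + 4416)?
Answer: 2297402352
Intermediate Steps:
(-14099 - 45247)*(-1*43128 + 4416) = -59346*(-43128 + 4416) = -59346*(-38712) = 2297402352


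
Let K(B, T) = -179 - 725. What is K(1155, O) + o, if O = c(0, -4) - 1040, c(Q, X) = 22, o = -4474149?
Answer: -4475053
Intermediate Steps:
O = -1018 (O = 22 - 1040 = -1018)
K(B, T) = -904
K(1155, O) + o = -904 - 4474149 = -4475053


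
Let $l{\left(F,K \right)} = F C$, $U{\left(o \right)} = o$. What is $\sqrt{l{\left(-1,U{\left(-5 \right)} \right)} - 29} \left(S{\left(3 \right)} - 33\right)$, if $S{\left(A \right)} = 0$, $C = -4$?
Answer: $- 165 i \approx - 165.0 i$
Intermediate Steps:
$l{\left(F,K \right)} = - 4 F$ ($l{\left(F,K \right)} = F \left(-4\right) = - 4 F$)
$\sqrt{l{\left(-1,U{\left(-5 \right)} \right)} - 29} \left(S{\left(3 \right)} - 33\right) = \sqrt{\left(-4\right) \left(-1\right) - 29} \left(0 - 33\right) = \sqrt{4 - 29} \left(-33\right) = \sqrt{-25} \left(-33\right) = 5 i \left(-33\right) = - 165 i$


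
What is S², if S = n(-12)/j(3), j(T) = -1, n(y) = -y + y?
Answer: 0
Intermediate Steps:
n(y) = 0
S = 0 (S = 0/(-1) = 0*(-1) = 0)
S² = 0² = 0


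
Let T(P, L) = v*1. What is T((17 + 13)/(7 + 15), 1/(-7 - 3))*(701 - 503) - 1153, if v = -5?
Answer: -2143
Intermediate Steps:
T(P, L) = -5 (T(P, L) = -5*1 = -5)
T((17 + 13)/(7 + 15), 1/(-7 - 3))*(701 - 503) - 1153 = -5*(701 - 503) - 1153 = -5*198 - 1153 = -990 - 1153 = -2143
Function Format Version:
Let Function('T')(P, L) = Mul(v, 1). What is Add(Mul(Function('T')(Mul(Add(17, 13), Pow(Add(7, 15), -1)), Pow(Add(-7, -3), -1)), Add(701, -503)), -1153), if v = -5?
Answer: -2143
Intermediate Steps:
Function('T')(P, L) = -5 (Function('T')(P, L) = Mul(-5, 1) = -5)
Add(Mul(Function('T')(Mul(Add(17, 13), Pow(Add(7, 15), -1)), Pow(Add(-7, -3), -1)), Add(701, -503)), -1153) = Add(Mul(-5, Add(701, -503)), -1153) = Add(Mul(-5, 198), -1153) = Add(-990, -1153) = -2143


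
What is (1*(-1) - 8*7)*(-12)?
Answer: 684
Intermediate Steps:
(1*(-1) - 8*7)*(-12) = (-1 - 56)*(-12) = -57*(-12) = 684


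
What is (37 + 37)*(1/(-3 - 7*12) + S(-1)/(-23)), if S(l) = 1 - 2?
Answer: 3589/1380 ≈ 2.6007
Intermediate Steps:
S(l) = -1
(37 + 37)*(1/(-3 - 7*12) + S(-1)/(-23)) = (37 + 37)*(1/(-3 - 7*12) - 1/(-23)) = 74*((1/12)/(-10) - 1*(-1/23)) = 74*(-⅒*1/12 + 1/23) = 74*(-1/120 + 1/23) = 74*(97/2760) = 3589/1380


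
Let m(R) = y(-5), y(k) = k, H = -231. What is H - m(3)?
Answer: -226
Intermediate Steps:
m(R) = -5
H - m(3) = -231 - 1*(-5) = -231 + 5 = -226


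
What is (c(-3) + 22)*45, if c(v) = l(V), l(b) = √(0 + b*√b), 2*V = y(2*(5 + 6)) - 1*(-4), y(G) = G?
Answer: 990 + 45*13^(¾) ≈ 1298.1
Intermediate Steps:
V = 13 (V = (2*(5 + 6) - 1*(-4))/2 = (2*11 + 4)/2 = (22 + 4)/2 = (½)*26 = 13)
l(b) = √(b^(3/2)) (l(b) = √(0 + b^(3/2)) = √(b^(3/2)))
c(v) = 13^(¾) (c(v) = √(13^(3/2)) = √(13*√13) = 13^(¾))
(c(-3) + 22)*45 = (13^(¾) + 22)*45 = (22 + 13^(¾))*45 = 990 + 45*13^(¾)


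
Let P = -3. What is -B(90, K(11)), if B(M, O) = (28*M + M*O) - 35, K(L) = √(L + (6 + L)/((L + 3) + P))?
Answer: -2485 - 90*√1518/11 ≈ -2803.8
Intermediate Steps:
K(L) = √(L + (6 + L)/L) (K(L) = √(L + (6 + L)/((L + 3) - 3)) = √(L + (6 + L)/((3 + L) - 3)) = √(L + (6 + L)/L))
B(M, O) = -35 + 28*M + M*O
-B(90, K(11)) = -(-35 + 28*90 + 90*√(1 + 11 + 6/11)) = -(-35 + 2520 + 90*√(1 + 11 + 6*(1/11))) = -(-35 + 2520 + 90*√(1 + 11 + 6/11)) = -(-35 + 2520 + 90*√(138/11)) = -(-35 + 2520 + 90*(√1518/11)) = -(-35 + 2520 + 90*√1518/11) = -(2485 + 90*√1518/11) = -2485 - 90*√1518/11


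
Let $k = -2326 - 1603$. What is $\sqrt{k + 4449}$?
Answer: $2 \sqrt{130} \approx 22.803$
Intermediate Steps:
$k = -3929$ ($k = -2326 - 1603 = -3929$)
$\sqrt{k + 4449} = \sqrt{-3929 + 4449} = \sqrt{520} = 2 \sqrt{130}$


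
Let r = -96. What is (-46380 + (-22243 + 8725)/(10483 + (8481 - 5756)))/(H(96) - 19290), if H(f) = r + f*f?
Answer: 102100093/22387560 ≈ 4.5606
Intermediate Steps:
H(f) = -96 + f² (H(f) = -96 + f*f = -96 + f²)
(-46380 + (-22243 + 8725)/(10483 + (8481 - 5756)))/(H(96) - 19290) = (-46380 + (-22243 + 8725)/(10483 + (8481 - 5756)))/((-96 + 96²) - 19290) = (-46380 - 13518/(10483 + 2725))/((-96 + 9216) - 19290) = (-46380 - 13518/13208)/(9120 - 19290) = (-46380 - 13518*1/13208)/(-10170) = (-46380 - 6759/6604)*(-1/10170) = -306300279/6604*(-1/10170) = 102100093/22387560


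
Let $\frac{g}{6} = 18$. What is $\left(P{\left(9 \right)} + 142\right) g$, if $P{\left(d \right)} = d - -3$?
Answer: $16632$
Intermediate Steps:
$g = 108$ ($g = 6 \cdot 18 = 108$)
$P{\left(d \right)} = 3 + d$ ($P{\left(d \right)} = d + 3 = 3 + d$)
$\left(P{\left(9 \right)} + 142\right) g = \left(\left(3 + 9\right) + 142\right) 108 = \left(12 + 142\right) 108 = 154 \cdot 108 = 16632$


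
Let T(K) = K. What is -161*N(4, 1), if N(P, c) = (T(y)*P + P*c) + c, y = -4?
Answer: 1771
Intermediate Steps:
N(P, c) = c - 4*P + P*c (N(P, c) = (-4*P + P*c) + c = c - 4*P + P*c)
-161*N(4, 1) = -161*(1 - 4*4 + 4*1) = -161*(1 - 16 + 4) = -161*(-11) = 1771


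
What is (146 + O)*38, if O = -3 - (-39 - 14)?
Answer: 7448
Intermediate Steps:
O = 50 (O = -3 - 1*(-53) = -3 + 53 = 50)
(146 + O)*38 = (146 + 50)*38 = 196*38 = 7448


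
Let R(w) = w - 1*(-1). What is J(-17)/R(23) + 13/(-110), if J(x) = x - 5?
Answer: -683/660 ≈ -1.0348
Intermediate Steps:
R(w) = 1 + w (R(w) = w + 1 = 1 + w)
J(x) = -5 + x
J(-17)/R(23) + 13/(-110) = (-5 - 17)/(1 + 23) + 13/(-110) = -22/24 + 13*(-1/110) = -22*1/24 - 13/110 = -11/12 - 13/110 = -683/660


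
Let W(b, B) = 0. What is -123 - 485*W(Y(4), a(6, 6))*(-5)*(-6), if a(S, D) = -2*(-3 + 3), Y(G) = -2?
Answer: -123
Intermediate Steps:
a(S, D) = 0 (a(S, D) = -2*0 = 0)
-123 - 485*W(Y(4), a(6, 6))*(-5)*(-6) = -123 - 485*0*(-5)*(-6) = -123 - 0*(-6) = -123 - 485*0 = -123 + 0 = -123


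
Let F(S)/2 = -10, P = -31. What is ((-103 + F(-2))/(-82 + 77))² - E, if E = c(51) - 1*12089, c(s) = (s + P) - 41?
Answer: 317879/25 ≈ 12715.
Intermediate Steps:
c(s) = -72 + s (c(s) = (s - 31) - 41 = (-31 + s) - 41 = -72 + s)
F(S) = -20 (F(S) = 2*(-10) = -20)
E = -12110 (E = (-72 + 51) - 1*12089 = -21 - 12089 = -12110)
((-103 + F(-2))/(-82 + 77))² - E = ((-103 - 20)/(-82 + 77))² - 1*(-12110) = (-123/(-5))² + 12110 = (-123*(-⅕))² + 12110 = (123/5)² + 12110 = 15129/25 + 12110 = 317879/25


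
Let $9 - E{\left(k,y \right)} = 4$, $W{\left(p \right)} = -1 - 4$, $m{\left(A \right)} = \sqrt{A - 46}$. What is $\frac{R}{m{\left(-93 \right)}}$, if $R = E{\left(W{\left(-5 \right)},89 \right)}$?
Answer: $- \frac{5 i \sqrt{139}}{139} \approx - 0.42409 i$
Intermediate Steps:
$m{\left(A \right)} = \sqrt{-46 + A}$
$W{\left(p \right)} = -5$ ($W{\left(p \right)} = -1 - 4 = -5$)
$E{\left(k,y \right)} = 5$ ($E{\left(k,y \right)} = 9 - 4 = 5$)
$R = 5$
$\frac{R}{m{\left(-93 \right)}} = \frac{5}{\sqrt{-46 - 93}} = \frac{5}{\sqrt{-139}} = \frac{5}{i \sqrt{139}} = 5 \left(- \frac{i \sqrt{139}}{139}\right) = - \frac{5 i \sqrt{139}}{139}$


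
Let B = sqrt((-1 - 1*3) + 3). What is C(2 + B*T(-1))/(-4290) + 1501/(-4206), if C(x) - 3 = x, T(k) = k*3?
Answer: -107672/300729 + I/1430 ≈ -0.35804 + 0.0006993*I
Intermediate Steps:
B = I (B = sqrt((-1 - 3) + 3) = sqrt(-4 + 3) = sqrt(-1) = I ≈ 1.0*I)
T(k) = 3*k
C(x) = 3 + x
C(2 + B*T(-1))/(-4290) + 1501/(-4206) = (3 + (2 + I*(3*(-1))))/(-4290) + 1501/(-4206) = (3 + (2 + I*(-3)))*(-1/4290) + 1501*(-1/4206) = (3 + (2 - 3*I))*(-1/4290) - 1501/4206 = (5 - 3*I)*(-1/4290) - 1501/4206 = (-1/858 + I/1430) - 1501/4206 = -107672/300729 + I/1430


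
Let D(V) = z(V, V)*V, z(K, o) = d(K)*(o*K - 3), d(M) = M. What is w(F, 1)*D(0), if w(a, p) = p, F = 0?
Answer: 0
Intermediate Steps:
z(K, o) = K*(-3 + K*o) (z(K, o) = K*(o*K - 3) = K*(K*o - 3) = K*(-3 + K*o))
D(V) = V**2*(-3 + V**2) (D(V) = (V*(-3 + V*V))*V = (V*(-3 + V**2))*V = V**2*(-3 + V**2))
w(F, 1)*D(0) = 1*(0**2*(-3 + 0**2)) = 1*(0*(-3 + 0)) = 1*(0*(-3)) = 1*0 = 0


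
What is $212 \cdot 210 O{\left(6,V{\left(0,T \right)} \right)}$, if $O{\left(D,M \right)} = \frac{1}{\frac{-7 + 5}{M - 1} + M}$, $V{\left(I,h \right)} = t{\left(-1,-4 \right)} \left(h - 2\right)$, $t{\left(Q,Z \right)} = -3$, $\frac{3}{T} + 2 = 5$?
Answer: $22260$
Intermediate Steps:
$T = 1$ ($T = \frac{3}{-2 + 5} = \frac{3}{3} = 3 \cdot \frac{1}{3} = 1$)
$V{\left(I,h \right)} = 6 - 3 h$ ($V{\left(I,h \right)} = - 3 \left(h - 2\right) = - 3 \left(-2 + h\right) = 6 - 3 h$)
$O{\left(D,M \right)} = \frac{1}{M - \frac{2}{-1 + M}}$ ($O{\left(D,M \right)} = \frac{1}{- \frac{2}{-1 + M} + M} = \frac{1}{M - \frac{2}{-1 + M}}$)
$212 \cdot 210 O{\left(6,V{\left(0,T \right)} \right)} = 212 \cdot 210 \frac{1 - \left(6 - 3\right)}{2 + \left(6 - 3\right) - \left(6 - 3\right)^{2}} = 44520 \frac{1 - \left(6 - 3\right)}{2 + \left(6 - 3\right) - \left(6 - 3\right)^{2}} = 44520 \frac{1 - 3}{2 + 3 - 3^{2}} = 44520 \frac{1 - 3}{2 + 3 - 9} = 44520 \frac{1}{2 + 3 - 9} \left(-2\right) = 44520 \frac{1}{-4} \left(-2\right) = 44520 \left(\left(- \frac{1}{4}\right) \left(-2\right)\right) = 44520 \cdot \frac{1}{2} = 22260$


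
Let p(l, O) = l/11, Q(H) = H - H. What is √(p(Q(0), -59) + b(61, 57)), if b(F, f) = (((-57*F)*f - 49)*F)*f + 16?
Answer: I*√689273510 ≈ 26254.0*I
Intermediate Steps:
Q(H) = 0
b(F, f) = 16 + F*f*(-49 - 57*F*f) (b(F, f) = ((-57*F*f - 49)*F)*f + 16 = ((-49 - 57*F*f)*F)*f + 16 = (F*(-49 - 57*F*f))*f + 16 = F*f*(-49 - 57*F*f) + 16 = 16 + F*f*(-49 - 57*F*f))
p(l, O) = l/11 (p(l, O) = l*(1/11) = l/11)
√(p(Q(0), -59) + b(61, 57)) = √((1/11)*0 + (16 - 57*61²*57² - 49*61*57)) = √(0 + (16 - 57*3721*3249 - 170373)) = √(0 + (16 - 689103153 - 170373)) = √(0 - 689273510) = √(-689273510) = I*√689273510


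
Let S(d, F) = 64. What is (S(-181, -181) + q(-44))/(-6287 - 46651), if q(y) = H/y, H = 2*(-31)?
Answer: -1439/1164636 ≈ -0.0012356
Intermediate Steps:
H = -62
q(y) = -62/y
(S(-181, -181) + q(-44))/(-6287 - 46651) = (64 - 62/(-44))/(-6287 - 46651) = (64 - 62*(-1/44))/(-52938) = (64 + 31/22)*(-1/52938) = (1439/22)*(-1/52938) = -1439/1164636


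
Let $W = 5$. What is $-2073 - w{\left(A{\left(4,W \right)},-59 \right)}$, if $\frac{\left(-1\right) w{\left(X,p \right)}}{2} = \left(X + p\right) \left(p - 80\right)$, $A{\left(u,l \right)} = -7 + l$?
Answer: $14885$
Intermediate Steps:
$w{\left(X,p \right)} = - 2 \left(-80 + p\right) \left(X + p\right)$ ($w{\left(X,p \right)} = - 2 \left(X + p\right) \left(p - 80\right) = - 2 \left(X + p\right) \left(-80 + p\right) = - 2 \left(-80 + p\right) \left(X + p\right)$)
$-2073 - w{\left(A{\left(4,W \right)},-59 \right)} = -2073 - \left(- 2 \left(-59\right)^{2} + 160 \left(-7 + 5\right) + 160 \left(-59\right) - 2 \left(-7 + 5\right) \left(-59\right)\right) = -2073 - \left(\left(-2\right) 3481 + 160 \left(-2\right) - 9440 - \left(-4\right) \left(-59\right)\right) = -2073 - \left(-6962 - 320 - 9440 - 236\right) = -2073 - -16958 = -2073 + 16958 = 14885$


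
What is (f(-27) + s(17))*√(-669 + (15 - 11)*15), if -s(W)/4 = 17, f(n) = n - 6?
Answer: -101*I*√609 ≈ -2492.5*I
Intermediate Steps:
f(n) = -6 + n
s(W) = -68 (s(W) = -4*17 = -68)
(f(-27) + s(17))*√(-669 + (15 - 11)*15) = ((-6 - 27) - 68)*√(-669 + (15 - 11)*15) = (-33 - 68)*√(-669 + 4*15) = -101*√(-669 + 60) = -101*I*√609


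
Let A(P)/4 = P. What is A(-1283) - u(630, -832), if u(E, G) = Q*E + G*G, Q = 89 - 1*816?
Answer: -239346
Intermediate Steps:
Q = -727 (Q = 89 - 816 = -727)
A(P) = 4*P
u(E, G) = G**2 - 727*E (u(E, G) = -727*E + G*G = -727*E + G**2 = G**2 - 727*E)
A(-1283) - u(630, -832) = 4*(-1283) - ((-832)**2 - 727*630) = -5132 - (692224 - 458010) = -5132 - 1*234214 = -5132 - 234214 = -239346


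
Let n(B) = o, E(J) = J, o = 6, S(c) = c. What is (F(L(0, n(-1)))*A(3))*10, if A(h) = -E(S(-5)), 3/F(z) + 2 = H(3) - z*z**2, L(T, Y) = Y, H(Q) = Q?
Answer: -30/43 ≈ -0.69767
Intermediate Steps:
n(B) = 6
F(z) = 3/(1 - z**3) (F(z) = 3/(-2 + (3 - z*z**2)) = 3/(-2 + (3 - z**3)) = 3/(1 - z**3))
A(h) = 5 (A(h) = -1*(-5) = 5)
(F(L(0, n(-1)))*A(3))*10 = (-3/(-1 + 6**3)*5)*10 = (-3/(-1 + 216)*5)*10 = (-3/215*5)*10 = (-3*1/215*5)*10 = -3/215*5*10 = -3/43*10 = -30/43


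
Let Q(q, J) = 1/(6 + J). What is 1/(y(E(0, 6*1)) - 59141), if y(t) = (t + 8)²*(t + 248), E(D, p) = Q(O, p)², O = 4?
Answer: -2985984/129116896127 ≈ -2.3126e-5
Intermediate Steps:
E(D, p) = (6 + p)⁻² (E(D, p) = (1/(6 + p))² = (6 + p)⁻²)
y(t) = (8 + t)²*(248 + t)
1/(y(E(0, 6*1)) - 59141) = 1/((8 + (6 + 6*1)⁻²)²*(248 + (6 + 6*1)⁻²) - 59141) = 1/((8 + (6 + 6)⁻²)²*(248 + (6 + 6)⁻²) - 59141) = 1/((8 + 12⁻²)²*(248 + 12⁻²) - 59141) = 1/((8 + 1/144)²*(248 + 1/144) - 59141) = 1/((1153/144)²*(35713/144) - 59141) = 1/((1329409/20736)*(35713/144) - 59141) = 1/(47477183617/2985984 - 59141) = 1/(-129116896127/2985984) = -2985984/129116896127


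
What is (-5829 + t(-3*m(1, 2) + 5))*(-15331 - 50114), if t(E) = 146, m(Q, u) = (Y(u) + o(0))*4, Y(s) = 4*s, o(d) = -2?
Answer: 371923935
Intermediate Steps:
m(Q, u) = -8 + 16*u (m(Q, u) = (4*u - 2)*4 = (-2 + 4*u)*4 = -8 + 16*u)
(-5829 + t(-3*m(1, 2) + 5))*(-15331 - 50114) = (-5829 + 146)*(-15331 - 50114) = -5683*(-65445) = 371923935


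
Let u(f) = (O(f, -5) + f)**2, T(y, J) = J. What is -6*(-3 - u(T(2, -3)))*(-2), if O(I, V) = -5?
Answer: -804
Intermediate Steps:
u(f) = (-5 + f)**2
-6*(-3 - u(T(2, -3)))*(-2) = -6*(-3 - (-5 - 3)**2)*(-2) = -6*(-3 - 1*(-8)**2)*(-2) = -6*(-3 - 1*64)*(-2) = -6*(-3 - 64)*(-2) = -6*(-67)*(-2) = 402*(-2) = -804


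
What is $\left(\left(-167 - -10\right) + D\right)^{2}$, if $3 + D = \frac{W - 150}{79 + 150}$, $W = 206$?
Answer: $\frac{1338389056}{52441} \approx 25522.0$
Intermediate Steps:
$D = - \frac{631}{229}$ ($D = -3 + \frac{206 - 150}{79 + 150} = -3 + \frac{56}{229} = - \frac{631}{229} \approx -2.7555$)
$\left(\left(-167 - -10\right) + D\right)^{2} = \left(\left(-167 - -10\right) - \frac{631}{229}\right)^{2} = \left(\left(-167 + 10\right) - \frac{631}{229}\right)^{2} = \left(-157 - \frac{631}{229}\right)^{2} = \left(- \frac{36584}{229}\right)^{2} = \frac{1338389056}{52441}$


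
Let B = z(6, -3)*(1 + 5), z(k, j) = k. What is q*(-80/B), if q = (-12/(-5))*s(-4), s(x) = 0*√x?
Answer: 0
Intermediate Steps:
s(x) = 0
B = 36 (B = 6*(1 + 5) = 6*6 = 36)
q = 0 (q = -12/(-5)*0 = -12*(-⅕)*0 = (12/5)*0 = 0)
q*(-80/B) = 0*(-80/36) = 0*(-80*1/36) = 0*(-20/9) = 0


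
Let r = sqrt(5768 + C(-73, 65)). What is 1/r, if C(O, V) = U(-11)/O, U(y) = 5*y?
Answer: sqrt(379527)/46791 ≈ 0.013166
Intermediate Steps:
C(O, V) = -55/O (C(O, V) = (5*(-11))/O = -55/O)
r = 9*sqrt(379527)/73 (r = sqrt(5768 - 55/(-73)) = sqrt(5768 - 55*(-1/73)) = sqrt(5768 + 55/73) = sqrt(421119/73) = 9*sqrt(379527)/73 ≈ 75.952)
1/r = 1/(9*sqrt(379527)/73) = sqrt(379527)/46791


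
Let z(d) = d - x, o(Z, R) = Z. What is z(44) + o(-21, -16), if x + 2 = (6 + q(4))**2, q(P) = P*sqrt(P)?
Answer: -171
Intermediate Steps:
q(P) = P**(3/2)
x = 194 (x = -2 + (6 + 4**(3/2))**2 = -2 + (6 + 8)**2 = -2 + 14**2 = -2 + 196 = 194)
z(d) = -194 + d (z(d) = d - 1*194 = d - 194 = -194 + d)
z(44) + o(-21, -16) = (-194 + 44) - 21 = -150 - 21 = -171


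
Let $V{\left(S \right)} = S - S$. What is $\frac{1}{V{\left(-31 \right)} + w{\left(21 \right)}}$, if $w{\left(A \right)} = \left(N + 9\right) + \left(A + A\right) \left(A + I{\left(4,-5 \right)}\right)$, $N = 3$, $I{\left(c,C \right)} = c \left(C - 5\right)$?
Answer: $- \frac{1}{786} \approx -0.0012723$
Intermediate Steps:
$I{\left(c,C \right)} = c \left(-5 + C\right)$
$V{\left(S \right)} = 0$
$w{\left(A \right)} = 12 + 2 A \left(-40 + A\right)$ ($w{\left(A \right)} = \left(3 + 9\right) + \left(A + A\right) \left(A + 4 \left(-5 - 5\right)\right) = 12 + 2 A \left(A + 4 \left(-10\right)\right) = 12 + 2 A \left(A - 40\right) = 12 + 2 A \left(-40 + A\right)$)
$\frac{1}{V{\left(-31 \right)} + w{\left(21 \right)}} = \frac{1}{0 + \left(12 - 1680 + 2 \cdot 21^{2}\right)} = \frac{1}{0 + \left(12 - 1680 + 2 \cdot 441\right)} = \frac{1}{0 + \left(12 - 1680 + 882\right)} = \frac{1}{0 - 786} = \frac{1}{-786} = - \frac{1}{786}$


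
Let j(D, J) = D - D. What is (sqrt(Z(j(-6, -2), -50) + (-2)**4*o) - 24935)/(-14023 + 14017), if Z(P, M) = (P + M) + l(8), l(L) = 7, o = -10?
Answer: 24935/6 - I*sqrt(203)/6 ≈ 4155.8 - 2.3746*I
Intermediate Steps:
j(D, J) = 0
Z(P, M) = 7 + M + P (Z(P, M) = (P + M) + 7 = (M + P) + 7 = 7 + M + P)
(sqrt(Z(j(-6, -2), -50) + (-2)**4*o) - 24935)/(-14023 + 14017) = (sqrt((7 - 50 + 0) + (-2)**4*(-10)) - 24935)/(-14023 + 14017) = (sqrt(-43 + 16*(-10)) - 24935)/(-6) = (sqrt(-43 - 160) - 24935)*(-1/6) = (sqrt(-203) - 24935)*(-1/6) = (I*sqrt(203) - 24935)*(-1/6) = (-24935 + I*sqrt(203))*(-1/6) = 24935/6 - I*sqrt(203)/6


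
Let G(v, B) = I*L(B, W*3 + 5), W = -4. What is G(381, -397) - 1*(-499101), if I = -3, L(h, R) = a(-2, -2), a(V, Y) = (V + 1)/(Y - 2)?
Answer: 1996401/4 ≈ 4.9910e+5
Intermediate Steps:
a(V, Y) = (1 + V)/(-2 + Y)
L(h, R) = ¼ (L(h, R) = (1 - 2)/(-2 - 2) = -1/(-4) = -¼*(-1) = ¼)
G(v, B) = -¾ (G(v, B) = -3*¼ = -¾)
G(381, -397) - 1*(-499101) = -¾ - 1*(-499101) = -¾ + 499101 = 1996401/4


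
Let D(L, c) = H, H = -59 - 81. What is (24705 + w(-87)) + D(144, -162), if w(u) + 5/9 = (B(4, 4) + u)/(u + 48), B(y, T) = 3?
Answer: 2874292/117 ≈ 24567.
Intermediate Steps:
H = -140
D(L, c) = -140
w(u) = -5/9 + (3 + u)/(48 + u) (w(u) = -5/9 + (3 + u)/(u + 48) = -5/9 + (3 + u)/(48 + u))
(24705 + w(-87)) + D(144, -162) = (24705 + (-213 + 4*(-87))/(9*(48 - 87))) - 140 = (24705 + (⅑)*(-213 - 348)/(-39)) - 140 = (24705 + (⅑)*(-1/39)*(-561)) - 140 = (24705 + 187/117) - 140 = 2890672/117 - 140 = 2874292/117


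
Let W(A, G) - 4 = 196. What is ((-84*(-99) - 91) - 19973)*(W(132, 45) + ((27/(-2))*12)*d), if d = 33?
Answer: 60455208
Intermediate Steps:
W(A, G) = 200 (W(A, G) = 4 + 196 = 200)
((-84*(-99) - 91) - 19973)*(W(132, 45) + ((27/(-2))*12)*d) = ((-84*(-99) - 91) - 19973)*(200 + ((27/(-2))*12)*33) = ((8316 - 91) - 19973)*(200 + ((27*(-1/2))*12)*33) = (8225 - 19973)*(200 - 27/2*12*33) = -11748*(200 - 162*33) = -11748*(200 - 5346) = -11748*(-5146) = 60455208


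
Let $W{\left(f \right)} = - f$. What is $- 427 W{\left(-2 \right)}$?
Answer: $-854$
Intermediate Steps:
$- 427 W{\left(-2 \right)} = - 427 \left(\left(-1\right) \left(-2\right)\right) = \left(-427\right) 2 = -854$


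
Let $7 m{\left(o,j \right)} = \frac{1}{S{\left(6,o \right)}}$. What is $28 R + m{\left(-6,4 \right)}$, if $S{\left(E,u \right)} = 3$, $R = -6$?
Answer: $- \frac{3527}{21} \approx -167.95$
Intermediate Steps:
$m{\left(o,j \right)} = \frac{1}{21}$ ($m{\left(o,j \right)} = \frac{1}{7 \cdot 3} = \frac{1}{7} \cdot \frac{1}{3} = \frac{1}{21}$)
$28 R + m{\left(-6,4 \right)} = 28 \left(-6\right) + \frac{1}{21} = -168 + \frac{1}{21} = - \frac{3527}{21}$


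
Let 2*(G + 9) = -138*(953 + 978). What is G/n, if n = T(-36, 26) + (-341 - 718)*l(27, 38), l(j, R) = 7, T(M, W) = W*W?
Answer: 133248/6737 ≈ 19.779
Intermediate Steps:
T(M, W) = W**2
G = -133248 (G = -9 + (-138*(953 + 978))/2 = -9 + (-138*1931)/2 = -9 + (1/2)*(-266478) = -9 - 133239 = -133248)
n = -6737 (n = 26**2 + (-341 - 718)*7 = 676 - 1059*7 = 676 - 7413 = -6737)
G/n = -133248/(-6737) = -133248*(-1/6737) = 133248/6737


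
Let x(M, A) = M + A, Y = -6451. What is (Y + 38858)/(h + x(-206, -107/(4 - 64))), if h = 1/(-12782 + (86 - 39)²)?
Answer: -20558352660/129551029 ≈ -158.69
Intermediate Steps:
h = -1/10573 (h = 1/(-12782 + 47²) = 1/(-12782 + 2209) = 1/(-10573) = -1/10573 ≈ -9.4581e-5)
x(M, A) = A + M
(Y + 38858)/(h + x(-206, -107/(4 - 64))) = (-6451 + 38858)/(-1/10573 + (-107/(4 - 64) - 206)) = 32407/(-1/10573 + (-107/(-60) - 206)) = 32407/(-1/10573 + (-107*(-1/60) - 206)) = 32407/(-1/10573 + (107/60 - 206)) = 32407/(-1/10573 - 12253/60) = 32407/(-129551029/634380) = 32407*(-634380/129551029) = -20558352660/129551029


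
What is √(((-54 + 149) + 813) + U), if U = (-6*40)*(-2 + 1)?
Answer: 2*√287 ≈ 33.882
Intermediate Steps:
U = 240 (U = -240*(-1) = 240)
√(((-54 + 149) + 813) + U) = √(((-54 + 149) + 813) + 240) = √((95 + 813) + 240) = √(908 + 240) = √1148 = 2*√287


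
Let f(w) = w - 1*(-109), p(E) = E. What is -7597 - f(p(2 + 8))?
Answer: -7716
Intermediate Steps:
f(w) = 109 + w (f(w) = w + 109 = 109 + w)
-7597 - f(p(2 + 8)) = -7597 - (109 + (2 + 8)) = -7597 - (109 + 10) = -7597 - 1*119 = -7597 - 119 = -7716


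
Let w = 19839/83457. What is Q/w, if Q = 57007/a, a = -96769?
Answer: -1585877733/639933397 ≈ -2.4782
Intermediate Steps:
w = 6613/27819 (w = 19839*(1/83457) = 6613/27819 ≈ 0.23772)
Q = -57007/96769 (Q = 57007/(-96769) = 57007*(-1/96769) = -57007/96769 ≈ -0.58910)
Q/w = -57007/(96769*6613/27819) = -57007/96769*27819/6613 = -1585877733/639933397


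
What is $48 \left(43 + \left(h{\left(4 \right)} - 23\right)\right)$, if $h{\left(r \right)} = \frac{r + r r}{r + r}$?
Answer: $1080$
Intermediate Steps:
$h{\left(r \right)} = \frac{r + r^{2}}{2 r}$
$48 \left(43 + \left(h{\left(4 \right)} - 23\right)\right) = 48 \left(43 + \left(\left(\frac{1}{2} + \frac{1}{2} \cdot 4\right) - 23\right)\right) = 48 \left(43 + \left(\left(\frac{1}{2} + 2\right) - 23\right)\right) = 48 \left(43 + \left(\frac{5}{2} - 23\right)\right) = 48 \left(43 - \frac{41}{2}\right) = 48 \cdot \frac{45}{2} = 1080$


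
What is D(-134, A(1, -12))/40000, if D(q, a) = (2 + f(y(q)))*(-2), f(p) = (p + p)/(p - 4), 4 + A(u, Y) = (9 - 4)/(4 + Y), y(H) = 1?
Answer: -1/15000 ≈ -6.6667e-5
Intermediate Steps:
A(u, Y) = -4 + 5/(4 + Y) (A(u, Y) = -4 + (9 - 4)/(4 + Y) = -4 + 5/(4 + Y))
f(p) = 2*p/(-4 + p) (f(p) = (2*p)/(-4 + p) = 2*p/(-4 + p))
D(q, a) = -8/3 (D(q, a) = (2 + 2*1/(-4 + 1))*(-2) = (2 + 2*1/(-3))*(-2) = (2 + 2*1*(-1/3))*(-2) = (2 - 2/3)*(-2) = (4/3)*(-2) = -8/3)
D(-134, A(1, -12))/40000 = -8/3/40000 = -8/3*1/40000 = -1/15000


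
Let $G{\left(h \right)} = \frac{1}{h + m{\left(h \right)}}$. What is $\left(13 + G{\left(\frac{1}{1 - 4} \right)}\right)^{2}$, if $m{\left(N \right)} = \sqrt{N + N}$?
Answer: $\frac{2 \left(- 457 i + 130 \sqrt{6}\right)}{- 5 i + 2 \sqrt{6}} \approx 156.94 - 26.395 i$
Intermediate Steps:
$m{\left(N \right)} = \sqrt{2} \sqrt{N}$ ($m{\left(N \right)} = \sqrt{2 N} = \sqrt{2} \sqrt{N}$)
$G{\left(h \right)} = \frac{1}{h + \sqrt{2} \sqrt{h}}$
$\left(13 + G{\left(\frac{1}{1 - 4} \right)}\right)^{2} = \left(13 + \frac{1}{\frac{1}{1 - 4} + \sqrt{2} \sqrt{\frac{1}{1 - 4}}}\right)^{2} = \left(13 + \frac{1}{\frac{1}{-3} + \sqrt{2} \sqrt{\frac{1}{-3}}}\right)^{2} = \left(13 + \frac{1}{- \frac{1}{3} + \sqrt{2} \sqrt{- \frac{1}{3}}}\right)^{2} = \left(13 + \frac{1}{- \frac{1}{3} + \sqrt{2} \frac{i \sqrt{3}}{3}}\right)^{2} = \left(13 + \frac{1}{- \frac{1}{3} + \frac{i \sqrt{6}}{3}}\right)^{2}$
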